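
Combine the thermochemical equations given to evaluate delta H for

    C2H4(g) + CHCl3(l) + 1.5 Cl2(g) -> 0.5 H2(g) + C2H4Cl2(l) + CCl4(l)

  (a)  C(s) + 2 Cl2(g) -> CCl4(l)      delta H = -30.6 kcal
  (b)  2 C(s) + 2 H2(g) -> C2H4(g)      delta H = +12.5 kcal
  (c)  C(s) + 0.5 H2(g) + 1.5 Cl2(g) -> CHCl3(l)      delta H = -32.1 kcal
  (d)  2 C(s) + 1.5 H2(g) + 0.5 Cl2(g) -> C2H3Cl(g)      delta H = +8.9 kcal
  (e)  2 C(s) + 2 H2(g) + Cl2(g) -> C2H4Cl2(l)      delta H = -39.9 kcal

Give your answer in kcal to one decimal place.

delta H = -50.9 kcal

(a) as written: -30.6 kcal
(b) reversed: -12.5 kcal
(c) reversed: +32.1 kcal
(d): not needed.
(e) as written: -39.9 kcal
delta H = (1)·(-30.6) + (-1)·(+12.5) + (-1)·(-32.1) + (1)·(-39.9) = -50.9 kcal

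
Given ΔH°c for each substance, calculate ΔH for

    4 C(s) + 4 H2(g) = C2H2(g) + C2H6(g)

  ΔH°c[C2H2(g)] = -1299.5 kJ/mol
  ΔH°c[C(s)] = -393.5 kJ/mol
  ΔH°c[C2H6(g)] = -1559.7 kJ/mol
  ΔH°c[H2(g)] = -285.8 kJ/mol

ΔH = 142.0 kJ/mol

Using ΔH = Σ nΔHc°(reactants) − Σ nΔHc°(products):
= [4·(-393.5) + 4·(-285.8)] − [1·(-1299.5) + 1·(-1559.7)]
= 142.0 kJ/mol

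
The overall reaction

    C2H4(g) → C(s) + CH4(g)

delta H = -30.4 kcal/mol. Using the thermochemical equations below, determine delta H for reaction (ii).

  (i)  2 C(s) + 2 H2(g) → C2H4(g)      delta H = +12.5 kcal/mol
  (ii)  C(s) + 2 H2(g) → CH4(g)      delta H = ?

delta H = -17.9 kcal/mol

(i) reversed (C2H4(g) must end up as a reactant): -12.5 kcal/mol
(ii) as written (CH4(g) already on the product side): contributes x
-30.4 = (-12.5) + x
x = (-30.4 − (-12.5)) / (1) = -17.9 kcal/mol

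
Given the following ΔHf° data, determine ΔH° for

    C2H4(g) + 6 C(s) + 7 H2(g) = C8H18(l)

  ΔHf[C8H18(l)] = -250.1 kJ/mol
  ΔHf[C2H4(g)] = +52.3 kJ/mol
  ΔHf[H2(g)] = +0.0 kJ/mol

Products: 1·(-250.1) = -250.1
Reactants: 1·(+52.3) + 6·(+0.0) + 7·(+0.0) = +52.3
ΔH° = (-250.1) − (+52.3) = -302.4 kJ/mol

ΔH° = -302.4 kJ/mol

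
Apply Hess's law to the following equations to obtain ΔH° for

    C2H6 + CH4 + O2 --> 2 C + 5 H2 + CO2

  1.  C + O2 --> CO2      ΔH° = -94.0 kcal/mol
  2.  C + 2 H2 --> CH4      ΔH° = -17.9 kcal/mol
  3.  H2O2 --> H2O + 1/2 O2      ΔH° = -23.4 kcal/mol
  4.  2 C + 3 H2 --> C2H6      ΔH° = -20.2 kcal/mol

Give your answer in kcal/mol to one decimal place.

eq. 1 as written (CO2 already on the product side): -94.0 kcal/mol
eq. 2 reversed (CH4 must end up as a reactant): +17.9 kcal/mol
eq. 3: not needed (H2O appears nowhere else).
eq. 4 reversed (C2H6 must end up as a reactant): +20.2 kcal/mol
ΔH° = (-94.0) + (+17.9) + (+20.2) = -55.9 kcal/mol

ΔH° = -55.9 kcal/mol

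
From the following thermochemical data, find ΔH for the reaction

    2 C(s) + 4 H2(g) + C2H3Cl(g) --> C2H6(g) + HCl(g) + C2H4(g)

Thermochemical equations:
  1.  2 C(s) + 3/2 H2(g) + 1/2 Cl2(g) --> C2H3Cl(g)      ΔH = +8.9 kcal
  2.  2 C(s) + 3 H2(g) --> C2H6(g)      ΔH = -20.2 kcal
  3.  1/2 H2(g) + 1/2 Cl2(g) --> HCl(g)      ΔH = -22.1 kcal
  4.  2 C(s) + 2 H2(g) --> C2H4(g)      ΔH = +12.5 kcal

ΔH = -38.7 kcal

eq. 1 reversed (reverse to put C2H3Cl(g) on the reactant side): -8.9 kcal
eq. 2 as written (C2H6(g) already on the product side): -20.2 kcal
eq. 3 as written (HCl(g) already on the product side): -22.1 kcal
eq. 4 as written (C2H4(g) already on the product side): +12.5 kcal
ΔH = (-1)·(+8.9) + (1)·(-20.2) + (1)·(-22.1) + (1)·(+12.5) = -38.7 kcal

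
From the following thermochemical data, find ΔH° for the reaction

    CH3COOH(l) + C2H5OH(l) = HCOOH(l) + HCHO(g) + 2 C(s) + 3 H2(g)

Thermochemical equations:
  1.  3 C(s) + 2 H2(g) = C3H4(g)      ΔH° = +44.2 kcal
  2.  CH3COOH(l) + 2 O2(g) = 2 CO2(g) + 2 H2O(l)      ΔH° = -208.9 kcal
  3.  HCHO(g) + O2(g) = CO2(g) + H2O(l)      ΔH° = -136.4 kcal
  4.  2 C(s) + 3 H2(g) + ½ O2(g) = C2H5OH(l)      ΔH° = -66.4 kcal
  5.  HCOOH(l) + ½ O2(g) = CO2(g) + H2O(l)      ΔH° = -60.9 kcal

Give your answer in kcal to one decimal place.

ΔH° = 54.8 kcal

eq. 1: not needed.
eq. 2 as written: -208.9 kcal
eq. 3 reversed: +136.4 kcal
eq. 4 reversed: +66.4 kcal
eq. 5 reversed: +60.9 kcal
ΔH° = (1)·(-208.9) + (-1)·(-136.4) + (-1)·(-66.4) + (-1)·(-60.9) = 54.8 kcal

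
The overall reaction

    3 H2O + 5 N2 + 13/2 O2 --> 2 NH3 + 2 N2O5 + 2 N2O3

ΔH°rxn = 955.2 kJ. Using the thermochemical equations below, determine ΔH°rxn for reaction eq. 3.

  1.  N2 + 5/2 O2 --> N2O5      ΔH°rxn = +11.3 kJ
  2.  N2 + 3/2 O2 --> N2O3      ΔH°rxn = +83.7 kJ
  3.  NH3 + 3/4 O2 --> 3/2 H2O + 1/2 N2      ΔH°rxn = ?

eq. 1 × 2: (2)·(+11.3) = +22.6 kJ
eq. 2 × 2: (2)·(+83.7) = +167.4 kJ
eq. 3 reversed and × 2: contributes −2·x
+955.2 = (+22.6) + (+167.4) − 2·x
x = (+955.2 − (+190.0)) / (-2) = -382.6 kJ

ΔH°rxn = -382.6 kJ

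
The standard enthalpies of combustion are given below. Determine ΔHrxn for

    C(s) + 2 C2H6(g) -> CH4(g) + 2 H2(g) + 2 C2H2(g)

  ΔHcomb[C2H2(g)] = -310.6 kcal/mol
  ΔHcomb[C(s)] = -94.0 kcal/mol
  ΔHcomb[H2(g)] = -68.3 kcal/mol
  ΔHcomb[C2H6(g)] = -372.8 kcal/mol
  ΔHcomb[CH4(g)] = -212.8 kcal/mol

With combustion enthalpies, reactants minus products:
= [1·(-94.0) + 2·(-372.8)] − [1·(-212.8) + 2·(-68.3) + 2·(-310.6)]
= 131.0 kcal/mol

ΔHrxn = 131.0 kcal/mol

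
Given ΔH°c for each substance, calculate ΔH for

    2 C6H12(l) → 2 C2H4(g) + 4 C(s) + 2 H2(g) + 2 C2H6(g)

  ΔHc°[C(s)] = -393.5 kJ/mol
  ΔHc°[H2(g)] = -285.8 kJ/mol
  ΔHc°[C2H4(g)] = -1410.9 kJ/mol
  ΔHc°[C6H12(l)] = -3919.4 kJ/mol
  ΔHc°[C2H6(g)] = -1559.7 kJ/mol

ΔH = 248.0 kJ/mol

Using ΔH = Σ nΔHc°(reactants) − Σ nΔHc°(products):
= [2·(-3919.4)] − [2·(-1410.9) + 4·(-393.5) + 2·(-285.8) + 2·(-1559.7)]
= 248.0 kJ/mol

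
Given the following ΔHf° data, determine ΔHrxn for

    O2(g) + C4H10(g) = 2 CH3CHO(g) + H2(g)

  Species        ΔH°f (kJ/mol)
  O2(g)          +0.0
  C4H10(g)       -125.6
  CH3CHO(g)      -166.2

ΔHrxn = -206.8 kJ/mol

Products: 2·(-166.2) + 1·(+0.0) = -332.4
Reactants: 1·(+0.0) + 1·(-125.6) = -125.6
ΔHrxn = (-332.4) − (-125.6) = -206.8 kJ/mol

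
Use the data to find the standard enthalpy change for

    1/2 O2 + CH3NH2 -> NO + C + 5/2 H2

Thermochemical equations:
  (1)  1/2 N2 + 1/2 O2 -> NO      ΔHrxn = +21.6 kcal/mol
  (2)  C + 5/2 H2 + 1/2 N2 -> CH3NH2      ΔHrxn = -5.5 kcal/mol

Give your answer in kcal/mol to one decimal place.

(1) as written: +21.6 kcal/mol
(2) reversed: +5.5 kcal/mol
ΔHrxn = (+21.6) + (+5.5) = 27.1 kcal/mol

ΔHrxn = 27.1 kcal/mol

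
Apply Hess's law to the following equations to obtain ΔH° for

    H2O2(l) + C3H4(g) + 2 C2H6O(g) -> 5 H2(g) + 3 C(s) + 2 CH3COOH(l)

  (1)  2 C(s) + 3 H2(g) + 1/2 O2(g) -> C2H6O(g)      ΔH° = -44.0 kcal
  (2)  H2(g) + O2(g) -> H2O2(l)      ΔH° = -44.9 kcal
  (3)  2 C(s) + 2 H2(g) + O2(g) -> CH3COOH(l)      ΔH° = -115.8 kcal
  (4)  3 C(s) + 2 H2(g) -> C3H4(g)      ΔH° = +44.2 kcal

ΔH° = -142.9 kcal

(1) reversed and × 2: (-2)·(-44.0) = +88.0 kcal
(2) reversed: +44.9 kcal
(3) × 2: (2)·(-115.8) = -231.6 kcal
(4) reversed: -44.2 kcal
ΔH° = (-2)·(-44.0) + (-1)·(-44.9) + (2)·(-115.8) + (-1)·(+44.2) = -142.9 kcal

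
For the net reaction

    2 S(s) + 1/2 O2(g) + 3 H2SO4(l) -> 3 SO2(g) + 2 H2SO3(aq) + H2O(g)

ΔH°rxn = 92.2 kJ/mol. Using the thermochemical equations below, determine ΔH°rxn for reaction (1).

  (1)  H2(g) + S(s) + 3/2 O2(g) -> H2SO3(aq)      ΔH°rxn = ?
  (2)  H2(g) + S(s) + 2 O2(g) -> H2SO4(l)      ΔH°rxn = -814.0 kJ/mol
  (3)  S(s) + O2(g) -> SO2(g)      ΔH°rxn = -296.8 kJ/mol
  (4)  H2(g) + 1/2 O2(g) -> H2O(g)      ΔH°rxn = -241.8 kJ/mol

ΔH°rxn = -608.8 kJ/mol

(1) × 2 (scale by 2 for the 2 H2SO3(aq)): contributes 2·x
(2) reversed and × 3 (H2SO4(l) must end up as a reactant; scale by 3 for the 3 H2SO4(l)): (-3)·(-814.0) = +2442.0 kJ/mol
(3) × 3 (scale by 3 for the 3 SO2(g)): (3)·(-296.8) = -890.4 kJ/mol
(4) as written (H2O(g) already on the product side): -241.8 kJ/mol
+92.2 = (+2442.0) + (-890.4) + (-241.8) + 2·x
x = (+92.2 − (+1309.8)) / (2) = -608.8 kJ/mol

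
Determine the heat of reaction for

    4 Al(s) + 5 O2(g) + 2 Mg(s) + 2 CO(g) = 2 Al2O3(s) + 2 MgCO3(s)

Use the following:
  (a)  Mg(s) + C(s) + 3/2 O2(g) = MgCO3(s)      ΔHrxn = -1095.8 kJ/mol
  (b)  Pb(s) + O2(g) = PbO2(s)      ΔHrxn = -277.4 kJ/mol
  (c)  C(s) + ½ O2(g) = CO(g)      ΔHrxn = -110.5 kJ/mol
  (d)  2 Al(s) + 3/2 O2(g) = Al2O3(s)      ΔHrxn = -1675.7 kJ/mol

ΔHrxn = -5322.0 kJ/mol

(a) × 2 (×2 to match 2 MgCO3(s) in the target): (2)·(-1095.8) = -2191.6 kJ/mol
(b): not needed (Pb(s) appears nowhere else).
(c) reversed and × 2 (CO(g) must end up as a reactant; ×2 to match 2 CO(g) in the target): (-2)·(-110.5) = +221.0 kJ/mol
(d) × 2 (scale by 2 for the 2 Al2O3(s)): (2)·(-1675.7) = -3351.4 kJ/mol
Summing the manipulated equations, ΔHrxn = (-2191.6) + (+221.0) + (-3351.4) = -5322.0 kJ/mol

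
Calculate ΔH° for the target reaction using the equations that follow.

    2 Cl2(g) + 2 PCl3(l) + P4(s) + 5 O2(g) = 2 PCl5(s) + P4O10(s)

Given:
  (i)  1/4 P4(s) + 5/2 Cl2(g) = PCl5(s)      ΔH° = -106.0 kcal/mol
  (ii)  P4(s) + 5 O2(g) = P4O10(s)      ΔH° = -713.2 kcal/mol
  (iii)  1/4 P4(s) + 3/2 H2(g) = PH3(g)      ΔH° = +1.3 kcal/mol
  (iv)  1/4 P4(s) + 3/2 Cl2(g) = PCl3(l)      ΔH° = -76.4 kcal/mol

(i) × 2 (scale by 2 for the 2 PCl5(s)): (2)·(-106.0) = -212.0 kcal/mol
(ii) as written (P4O10(s) already on the product side): -713.2 kcal/mol
(iii): not needed (H2(g) appears nowhere else).
(iv) reversed and × 2 (PCl3(l) must end up as a reactant; scale by 2 for the 2 PCl3(l)): (-2)·(-76.4) = +152.8 kcal/mol
By Hess's law, ΔH° = (-212.0) + (-713.2) + (+152.8) = -772.4 kcal/mol

ΔH° = -772.4 kcal/mol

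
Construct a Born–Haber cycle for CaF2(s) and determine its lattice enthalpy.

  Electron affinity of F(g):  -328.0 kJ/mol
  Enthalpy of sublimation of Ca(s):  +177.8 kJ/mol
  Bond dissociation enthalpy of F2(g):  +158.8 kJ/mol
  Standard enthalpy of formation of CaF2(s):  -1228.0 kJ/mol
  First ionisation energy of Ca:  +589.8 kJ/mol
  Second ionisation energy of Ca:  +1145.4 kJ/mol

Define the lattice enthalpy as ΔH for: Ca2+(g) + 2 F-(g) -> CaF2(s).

ΔHf° = 1·ΔHsub + 1·(ΣIE) + 1·D(F2) + 2·EA + U
-1228.0 = 1·(+177.8) + 1·(+1735.2) + 1·(+158.8) + 2·(-328.0) + U
U = -1228.0 − (+1415.8) = -2643.8 kJ/mol

U = -2643.8 kJ/mol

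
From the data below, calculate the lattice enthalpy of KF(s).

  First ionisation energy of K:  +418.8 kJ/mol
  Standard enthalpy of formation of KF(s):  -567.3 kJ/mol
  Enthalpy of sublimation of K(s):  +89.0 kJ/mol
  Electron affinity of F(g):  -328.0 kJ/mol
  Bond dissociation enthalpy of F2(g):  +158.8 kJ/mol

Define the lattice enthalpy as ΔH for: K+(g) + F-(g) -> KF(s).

U = -826.5 kJ/mol

ΔHf° = 1·ΔHsub + 1·(ΣIE) + 1/2·D(F2) + 1·EA + U
-567.3 = 1·(+89.0) + 1·(+418.8) + 1/2·(+158.8) + 1·(-328.0) + U
U = -567.3 − (+259.2) = -826.5 kJ/mol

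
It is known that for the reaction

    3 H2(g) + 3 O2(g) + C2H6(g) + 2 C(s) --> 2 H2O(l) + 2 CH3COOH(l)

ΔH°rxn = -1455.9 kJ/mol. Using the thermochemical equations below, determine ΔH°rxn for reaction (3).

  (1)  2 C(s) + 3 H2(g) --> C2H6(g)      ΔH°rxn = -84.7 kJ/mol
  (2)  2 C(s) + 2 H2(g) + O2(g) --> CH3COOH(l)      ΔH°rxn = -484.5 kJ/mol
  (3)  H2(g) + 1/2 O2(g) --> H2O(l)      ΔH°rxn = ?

(1) reversed (reverse to put C2H6(g) on the reactant side): +84.7 kJ/mol
(2) × 2 (scale by 2 for the 2 CH3COOH(l)): (2)·(-484.5) = -969.0 kJ/mol
(3) × 2 (scale by 2 for the 2 H2O(l)): contributes 2·x
-1455.9 = (+84.7) + (-969.0) + 2·x
x = (-1455.9 − (-884.3)) / (2) = -285.8 kJ/mol

ΔH°rxn = -285.8 kJ/mol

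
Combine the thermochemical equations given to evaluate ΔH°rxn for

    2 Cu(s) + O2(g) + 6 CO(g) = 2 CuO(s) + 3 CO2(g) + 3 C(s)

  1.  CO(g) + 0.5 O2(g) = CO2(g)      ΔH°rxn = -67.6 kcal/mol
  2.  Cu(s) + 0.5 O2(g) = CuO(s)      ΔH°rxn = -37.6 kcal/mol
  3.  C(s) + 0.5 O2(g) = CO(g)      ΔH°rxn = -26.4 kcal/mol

ΔH°rxn = -198.8 kcal/mol

eq. 1 × 3: (3)·(-67.6) = -202.8 kcal/mol
eq. 2 × 2: (2)·(-37.6) = -75.2 kcal/mol
eq. 3 reversed and × 3: (-3)·(-26.4) = +79.2 kcal/mol
ΔH°rxn = (-202.8) + (-75.2) + (+79.2) = -198.8 kcal/mol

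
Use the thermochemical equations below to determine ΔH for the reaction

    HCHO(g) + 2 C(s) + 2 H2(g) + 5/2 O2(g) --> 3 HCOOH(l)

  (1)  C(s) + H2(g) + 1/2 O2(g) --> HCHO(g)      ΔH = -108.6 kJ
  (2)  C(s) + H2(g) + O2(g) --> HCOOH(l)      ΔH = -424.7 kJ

ΔH = -1165.5 kJ

(1) reversed: +108.6 kJ
(2) × 3: (3)·(-424.7) = -1274.1 kJ
Summing the manipulated equations, ΔH = (-1)·(-108.6) + (3)·(-424.7) = -1165.5 kJ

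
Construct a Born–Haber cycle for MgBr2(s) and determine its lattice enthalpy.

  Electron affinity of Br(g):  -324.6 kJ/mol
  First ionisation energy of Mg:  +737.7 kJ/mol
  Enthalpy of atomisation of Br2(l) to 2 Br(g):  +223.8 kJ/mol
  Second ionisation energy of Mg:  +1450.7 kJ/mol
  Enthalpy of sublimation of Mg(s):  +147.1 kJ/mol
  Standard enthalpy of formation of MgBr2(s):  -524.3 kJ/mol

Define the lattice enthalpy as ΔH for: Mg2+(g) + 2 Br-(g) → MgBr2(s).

U = -2434.4 kJ/mol

ΔHf° = 1·ΔHsub + 1·(ΣIE) + 1·D(Br2) + 2·EA + U
-524.3 = 1·(+147.1) + 1·(+2188.4) + 1·(+223.8) + 2·(-324.6) + U
U = -524.3 − (+1910.1) = -2434.4 kJ/mol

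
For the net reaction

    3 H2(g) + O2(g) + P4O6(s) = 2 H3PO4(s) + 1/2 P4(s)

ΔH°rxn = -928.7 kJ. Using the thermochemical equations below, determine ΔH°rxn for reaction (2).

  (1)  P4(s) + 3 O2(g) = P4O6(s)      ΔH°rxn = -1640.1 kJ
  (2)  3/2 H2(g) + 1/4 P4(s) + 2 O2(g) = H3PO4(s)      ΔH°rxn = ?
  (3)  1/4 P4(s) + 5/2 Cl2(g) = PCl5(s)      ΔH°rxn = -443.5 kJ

ΔH°rxn = -1284.4 kJ

(1) reversed: +1640.1 kJ
(2) × 2: contributes 2·x
(3): not needed.
-928.7 = (+1640.1) + 2·x
x = (-928.7 − (+1640.1)) / (2) = -1284.4 kJ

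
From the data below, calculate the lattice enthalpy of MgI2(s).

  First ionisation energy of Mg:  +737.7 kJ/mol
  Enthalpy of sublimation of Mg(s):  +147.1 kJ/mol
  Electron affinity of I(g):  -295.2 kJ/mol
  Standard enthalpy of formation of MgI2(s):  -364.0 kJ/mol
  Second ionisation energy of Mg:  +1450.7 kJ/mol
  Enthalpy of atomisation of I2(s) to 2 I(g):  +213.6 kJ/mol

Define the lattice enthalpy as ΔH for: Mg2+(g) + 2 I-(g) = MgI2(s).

ΔHf° = 1·ΔHsub + 1·(ΣIE) + 1·D(I2) + 2·EA + U
-364.0 = 1·(+147.1) + 1·(+2188.4) + 1·(+213.6) + 2·(-295.2) + U
U = -364.0 − (+1958.7) = -2322.7 kJ/mol

U = -2322.7 kJ/mol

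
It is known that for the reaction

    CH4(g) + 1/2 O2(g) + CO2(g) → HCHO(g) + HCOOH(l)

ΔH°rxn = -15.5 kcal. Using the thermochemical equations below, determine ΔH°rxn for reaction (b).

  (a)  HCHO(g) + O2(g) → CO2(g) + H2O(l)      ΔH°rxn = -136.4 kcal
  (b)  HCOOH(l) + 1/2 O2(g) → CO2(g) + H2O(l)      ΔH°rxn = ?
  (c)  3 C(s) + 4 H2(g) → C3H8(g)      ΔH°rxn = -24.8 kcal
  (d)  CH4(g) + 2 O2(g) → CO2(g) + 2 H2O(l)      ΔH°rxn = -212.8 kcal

(a) reversed (HCHO(g) must end up as a product): +136.4 kcal
(b) reversed (reverse to put HCOOH(l) on the product side): contributes −x
(c): not needed (C(s) appears nowhere else).
(d) as written (CH4(g) already on the reactant side): -212.8 kcal
-15.5 = (+136.4) + (-212.8) − x
x = (-15.5 − (-76.4)) / (-1) = -60.9 kcal

ΔH°rxn = -60.9 kcal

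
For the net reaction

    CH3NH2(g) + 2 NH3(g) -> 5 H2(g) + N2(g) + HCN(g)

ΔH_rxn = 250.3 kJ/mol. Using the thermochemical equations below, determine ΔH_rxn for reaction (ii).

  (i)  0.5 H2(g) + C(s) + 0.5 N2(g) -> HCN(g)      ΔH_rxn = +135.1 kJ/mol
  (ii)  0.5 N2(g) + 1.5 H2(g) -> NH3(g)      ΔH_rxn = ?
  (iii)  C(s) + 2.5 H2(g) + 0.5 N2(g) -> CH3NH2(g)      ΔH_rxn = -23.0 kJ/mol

(i) as written: +135.1 kJ/mol
(ii) reversed and × 2: contributes −2·x
(iii) reversed: +23.0 kJ/mol
+250.3 = (+135.1) + (+23.0) − 2·x
x = (+250.3 − (+158.1)) / (-2) = -46.1 kJ/mol

ΔH_rxn = -46.1 kJ/mol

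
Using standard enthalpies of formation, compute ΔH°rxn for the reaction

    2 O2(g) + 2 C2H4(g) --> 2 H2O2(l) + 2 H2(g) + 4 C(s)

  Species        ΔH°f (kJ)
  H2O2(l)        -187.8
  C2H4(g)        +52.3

ΔH°rxn = -480.2 kJ

Products: 2·(-187.8) + 2·(+0.0) + 4·(+0.0) = -375.6
Reactants: 2·(+0.0) + 2·(+52.3) = +104.6
ΔH°rxn = (-375.6) − (+104.6) = -480.2 kJ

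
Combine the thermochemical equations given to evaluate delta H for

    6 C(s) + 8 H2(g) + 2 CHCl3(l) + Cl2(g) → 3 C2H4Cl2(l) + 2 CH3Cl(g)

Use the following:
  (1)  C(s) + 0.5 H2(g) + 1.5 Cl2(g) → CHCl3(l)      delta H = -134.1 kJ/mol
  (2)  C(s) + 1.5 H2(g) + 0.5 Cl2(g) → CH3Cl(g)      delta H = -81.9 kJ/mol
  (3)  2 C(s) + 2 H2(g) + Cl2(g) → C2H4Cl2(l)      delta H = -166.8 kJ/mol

delta H = -396.0 kJ/mol

(1) reversed and × 2 (reverse to put CHCl3(l) on the reactant side; scale by 2 for the 2 CHCl3(l)): (-2)·(-134.1) = +268.2 kJ/mol
(2) × 2 (scale by 2 for the 2 CH3Cl(g)): (2)·(-81.9) = -163.8 kJ/mol
(3) × 3 (×3 to match 3 C2H4Cl2(l) in the target): (3)·(-166.8) = -500.4 kJ/mol
delta H = (+268.2) + (-163.8) + (-500.4) = -396.0 kJ/mol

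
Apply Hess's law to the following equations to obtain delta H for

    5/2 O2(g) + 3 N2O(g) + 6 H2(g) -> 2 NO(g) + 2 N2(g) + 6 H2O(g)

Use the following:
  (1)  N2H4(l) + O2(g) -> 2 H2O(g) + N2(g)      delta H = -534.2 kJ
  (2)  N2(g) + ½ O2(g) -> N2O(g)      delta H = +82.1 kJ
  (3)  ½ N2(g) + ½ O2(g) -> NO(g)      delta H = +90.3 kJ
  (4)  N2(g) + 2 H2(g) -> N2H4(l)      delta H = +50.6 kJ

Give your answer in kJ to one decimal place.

delta H = -1516.5 kJ

(1) × 3 (scale by 3 for the 6 H2O(g)): (3)·(-534.2) = -1602.6 kJ
(2) reversed and × 3 (reverse to put N2O(g) on the reactant side; ×3 to match 3 N2O(g) in the target): (-3)·(+82.1) = -246.3 kJ
(3) × 2 (×2 to match 2 NO(g) in the target): (2)·(+90.3) = +180.6 kJ
(4) × 3 (scale by 3 for the 6 H2(g)): (3)·(+50.6) = +151.8 kJ
Combining the equations, delta H = (3)·(-534.2) + (-3)·(+82.1) + (2)·(+90.3) + (3)·(+50.6) = -1516.5 kJ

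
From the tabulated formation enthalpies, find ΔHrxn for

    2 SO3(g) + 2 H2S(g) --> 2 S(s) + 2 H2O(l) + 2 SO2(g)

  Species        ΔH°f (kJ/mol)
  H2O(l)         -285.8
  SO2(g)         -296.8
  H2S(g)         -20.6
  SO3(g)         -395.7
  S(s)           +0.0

ΔHrxn = -332.6 kJ/mol

Products: 2·(+0.0) + 2·(-285.8) + 2·(-296.8) = -1165.2
Reactants: 2·(-395.7) + 2·(-20.6) = -832.6
ΔHrxn = (-1165.2) − (-832.6) = -332.6 kJ/mol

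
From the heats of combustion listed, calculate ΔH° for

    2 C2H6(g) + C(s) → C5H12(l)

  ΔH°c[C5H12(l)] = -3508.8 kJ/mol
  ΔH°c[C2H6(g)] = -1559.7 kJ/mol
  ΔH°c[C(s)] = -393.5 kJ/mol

ΔH° = -4.1 kJ/mol

With combustion enthalpies, reactants minus products:
= [2·(-1559.7) + 1·(-393.5)] − [1·(-3508.8)]
= -4.1 kJ/mol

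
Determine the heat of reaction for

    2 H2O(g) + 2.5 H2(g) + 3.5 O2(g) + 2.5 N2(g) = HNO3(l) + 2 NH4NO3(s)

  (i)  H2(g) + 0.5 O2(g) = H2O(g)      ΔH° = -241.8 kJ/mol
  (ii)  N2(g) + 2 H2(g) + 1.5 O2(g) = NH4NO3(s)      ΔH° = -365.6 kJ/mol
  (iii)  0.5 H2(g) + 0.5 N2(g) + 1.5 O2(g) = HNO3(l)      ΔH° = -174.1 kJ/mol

ΔH° = -421.7 kJ/mol

(i) reversed and × 2 (H2O(g) must end up as a reactant; ×2 to match 2 H2O(g) in the target): (-2)·(-241.8) = +483.6 kJ/mol
(ii) × 2 (scale by 2 for the 2 NH4NO3(s)): (2)·(-365.6) = -731.2 kJ/mol
(iii) as written (HNO3(l) already on the product side): -174.1 kJ/mol
By Hess's law, ΔH° = (-2)·(-241.8) + (2)·(-365.6) + (1)·(-174.1) = -421.7 kJ/mol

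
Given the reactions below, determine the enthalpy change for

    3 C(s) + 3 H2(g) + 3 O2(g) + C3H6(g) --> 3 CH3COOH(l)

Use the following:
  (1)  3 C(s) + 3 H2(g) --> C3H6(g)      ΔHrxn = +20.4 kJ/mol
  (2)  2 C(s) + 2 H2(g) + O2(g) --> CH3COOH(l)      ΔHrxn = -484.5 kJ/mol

ΔHrxn = -1473.9 kJ/mol

(1) reversed: -20.4 kJ/mol
(2) × 3: (3)·(-484.5) = -1453.5 kJ/mol
ΔHrxn = (-1)·(+20.4) + (3)·(-484.5) = -1473.9 kJ/mol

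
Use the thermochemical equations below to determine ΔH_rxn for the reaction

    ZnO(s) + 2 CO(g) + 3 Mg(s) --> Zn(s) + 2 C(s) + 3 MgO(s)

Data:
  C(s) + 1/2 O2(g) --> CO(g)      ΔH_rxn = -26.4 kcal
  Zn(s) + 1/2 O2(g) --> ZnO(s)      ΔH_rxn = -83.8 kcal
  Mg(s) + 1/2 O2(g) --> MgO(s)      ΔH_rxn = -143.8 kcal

equation 1 reversed and × 2 (CO(g) must end up as a reactant; ×2 to match 2 CO(g) in the target): (-2)·(-26.4) = +52.8 kcal
equation 2 reversed (reverse to put ZnO(s) on the reactant side): +83.8 kcal
equation 3 × 3 (×3 to match 3 MgO(s) in the target): (3)·(-143.8) = -431.4 kcal
Since enthalpy is a state function, ΔH_rxn = (-2)·(-26.4) + (-1)·(-83.8) + (3)·(-143.8) = -294.8 kcal

ΔH_rxn = -294.8 kcal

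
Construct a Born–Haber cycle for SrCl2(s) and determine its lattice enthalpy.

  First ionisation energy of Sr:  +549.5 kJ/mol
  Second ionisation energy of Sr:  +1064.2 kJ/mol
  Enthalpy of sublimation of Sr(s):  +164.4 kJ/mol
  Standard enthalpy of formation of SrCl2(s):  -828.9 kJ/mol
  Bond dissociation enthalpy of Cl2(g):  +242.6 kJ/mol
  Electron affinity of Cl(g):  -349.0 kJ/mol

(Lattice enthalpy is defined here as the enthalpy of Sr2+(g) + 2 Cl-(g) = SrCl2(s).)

ΔHf° = 1·ΔHsub + 1·(ΣIE) + 1·D(Cl2) + 2·EA + U
-828.9 = 1·(+164.4) + 1·(+1613.7) + 1·(+242.6) + 2·(-349.0) + U
U = -828.9 − (+1322.7) = -2151.6 kJ/mol

U = -2151.6 kJ/mol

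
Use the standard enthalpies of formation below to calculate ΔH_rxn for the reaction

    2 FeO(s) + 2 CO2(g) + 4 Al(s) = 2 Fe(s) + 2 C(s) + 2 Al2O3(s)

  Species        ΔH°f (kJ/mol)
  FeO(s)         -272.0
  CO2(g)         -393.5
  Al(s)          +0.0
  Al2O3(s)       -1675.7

ΔH°rxn = Σ nΔHf°(products) − Σ nΔHf°(reactants).
Products: 2·(+0.0) + 2·(+0.0) + 2·(-1675.7) = -3351.4
Reactants: 2·(-272.0) + 2·(-393.5) + 4·(+0.0) = -1331.0
ΔH_rxn = (-3351.4) − (-1331.0) = -2020.4 kJ/mol

ΔH_rxn = -2020.4 kJ/mol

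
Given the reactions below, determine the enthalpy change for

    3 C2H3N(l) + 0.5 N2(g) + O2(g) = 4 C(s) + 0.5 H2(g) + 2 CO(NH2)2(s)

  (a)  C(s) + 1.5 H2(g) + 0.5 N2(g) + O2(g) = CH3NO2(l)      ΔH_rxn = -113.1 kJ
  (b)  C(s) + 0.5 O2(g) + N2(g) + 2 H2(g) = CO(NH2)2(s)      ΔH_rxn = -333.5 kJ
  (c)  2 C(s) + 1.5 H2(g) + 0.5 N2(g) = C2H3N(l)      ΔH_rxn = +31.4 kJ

ΔH_rxn = -761.2 kJ

(a): not needed (CH3NO2(l) appears nowhere else).
(b) × 2 (scale by 2 for the 2 CO(NH2)2(s)): (2)·(-333.5) = -667.0 kJ
(c) reversed and × 3 (reverse to put C2H3N(l) on the reactant side; ×3 to match 3 C2H3N(l) in the target): (-3)·(+31.4) = -94.2 kJ
ΔH_rxn = (2)·(-333.5) + (-3)·(+31.4) = -761.2 kJ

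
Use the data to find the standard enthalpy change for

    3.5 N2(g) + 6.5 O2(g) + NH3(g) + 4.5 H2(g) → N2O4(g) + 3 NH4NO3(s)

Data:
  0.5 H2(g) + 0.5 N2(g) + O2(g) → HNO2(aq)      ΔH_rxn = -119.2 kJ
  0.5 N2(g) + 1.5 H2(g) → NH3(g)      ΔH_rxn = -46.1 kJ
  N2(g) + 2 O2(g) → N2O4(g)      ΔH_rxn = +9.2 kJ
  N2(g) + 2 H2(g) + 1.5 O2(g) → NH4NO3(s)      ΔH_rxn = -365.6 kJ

ΔH_rxn = -1041.5 kJ

equation 1: not needed (HNO2(aq) appears nowhere else).
equation 2 reversed (NH3(g) must end up as a reactant): +46.1 kJ
equation 3 as written (N2O4(g) already on the product side): +9.2 kJ
equation 4 × 3 (×3 to match 3 NH4NO3(s) in the target): (3)·(-365.6) = -1096.8 kJ
Since enthalpy is a state function, ΔH_rxn = (+46.1) + (+9.2) + (-1096.8) = -1041.5 kJ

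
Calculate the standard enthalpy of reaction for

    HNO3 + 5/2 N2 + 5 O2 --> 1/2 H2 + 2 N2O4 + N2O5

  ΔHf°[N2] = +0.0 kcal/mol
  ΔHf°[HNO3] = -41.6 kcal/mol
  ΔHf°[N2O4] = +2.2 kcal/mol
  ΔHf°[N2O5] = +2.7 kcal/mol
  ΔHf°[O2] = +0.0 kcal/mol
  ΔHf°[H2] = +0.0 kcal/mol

ΔH°rxn = Σ nΔHf°(products) − Σ nΔHf°(reactants).
Products: 1/2·(+0.0) + 2·(+2.2) + 1·(+2.7) = +7.1
Reactants: 1·(-41.6) + 5/2·(+0.0) + 5·(+0.0) = -41.6
ΔHrxn = (+7.1) − (-41.6) = 48.7 kcal/mol

ΔHrxn = 48.7 kcal/mol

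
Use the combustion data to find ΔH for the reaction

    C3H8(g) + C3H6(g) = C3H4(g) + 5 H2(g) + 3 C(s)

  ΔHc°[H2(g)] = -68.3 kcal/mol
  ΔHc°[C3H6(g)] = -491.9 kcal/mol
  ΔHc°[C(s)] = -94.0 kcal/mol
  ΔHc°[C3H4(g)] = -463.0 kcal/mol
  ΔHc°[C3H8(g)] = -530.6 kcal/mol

With combustion enthalpies, reactants minus products:
= [1·(-530.6) + 1·(-491.9)] − [1·(-463.0) + 5·(-68.3) + 3·(-94.0)]
= 64.0 kcal/mol

ΔH = 64.0 kcal/mol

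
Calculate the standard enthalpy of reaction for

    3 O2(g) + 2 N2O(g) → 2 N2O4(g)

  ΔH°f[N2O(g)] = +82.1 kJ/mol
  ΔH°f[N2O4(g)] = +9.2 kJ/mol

ΔH_rxn = -145.8 kJ/mol

Products: 2·(+9.2) = +18.4
Reactants: 3·(+0.0) + 2·(+82.1) = +164.2
ΔH_rxn = (+18.4) − (+164.2) = -145.8 kJ/mol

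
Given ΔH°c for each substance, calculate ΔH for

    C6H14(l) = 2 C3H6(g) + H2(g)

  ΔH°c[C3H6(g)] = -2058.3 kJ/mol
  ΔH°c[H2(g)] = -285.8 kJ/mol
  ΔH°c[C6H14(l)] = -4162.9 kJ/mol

ΔH = 239.5 kJ/mol

With combustion enthalpies, reactants minus products:
= [1·(-4162.9)] − [2·(-2058.3) + 1·(-285.8)]
= 239.5 kJ/mol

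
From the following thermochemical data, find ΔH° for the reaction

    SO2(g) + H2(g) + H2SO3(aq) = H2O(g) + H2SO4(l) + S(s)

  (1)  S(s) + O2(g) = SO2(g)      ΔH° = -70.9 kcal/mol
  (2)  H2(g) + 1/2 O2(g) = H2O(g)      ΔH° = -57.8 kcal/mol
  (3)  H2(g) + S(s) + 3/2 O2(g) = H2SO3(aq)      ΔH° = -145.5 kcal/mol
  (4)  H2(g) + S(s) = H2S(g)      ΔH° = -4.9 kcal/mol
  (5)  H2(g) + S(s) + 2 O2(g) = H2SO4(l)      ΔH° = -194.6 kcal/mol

(1) reversed: +70.9 kcal/mol
(2) as written: -57.8 kcal/mol
(3) reversed: +145.5 kcal/mol
(4): not needed.
(5) as written: -194.6 kcal/mol
Combining the equations, ΔH° = (+70.9) + (-57.8) + (+145.5) + (-194.6) = -36.0 kcal/mol

ΔH° = -36.0 kcal/mol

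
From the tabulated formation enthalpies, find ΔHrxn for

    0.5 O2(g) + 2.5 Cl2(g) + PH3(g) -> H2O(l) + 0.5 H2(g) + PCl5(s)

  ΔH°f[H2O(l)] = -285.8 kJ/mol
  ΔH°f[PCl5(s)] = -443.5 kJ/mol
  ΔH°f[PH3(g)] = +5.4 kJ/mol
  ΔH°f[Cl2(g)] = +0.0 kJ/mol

Products: 1·(-285.8) + 1/2·(+0.0) + 1·(-443.5) = -729.3
Reactants: 1/2·(+0.0) + 5/2·(+0.0) + 1·(+5.4) = +5.4
ΔHrxn = (-729.3) − (+5.4) = -734.7 kJ/mol

ΔHrxn = -734.7 kJ/mol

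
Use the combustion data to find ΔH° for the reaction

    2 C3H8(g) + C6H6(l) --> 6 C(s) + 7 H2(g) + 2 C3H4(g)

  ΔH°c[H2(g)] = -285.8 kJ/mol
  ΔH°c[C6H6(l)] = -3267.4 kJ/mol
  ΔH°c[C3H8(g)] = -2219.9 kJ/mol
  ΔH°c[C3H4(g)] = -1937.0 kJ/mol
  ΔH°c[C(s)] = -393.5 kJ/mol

ΔH° = 528.4 kJ/mol

Using ΔH = Σ nΔHc°(reactants) − Σ nΔHc°(products):
= [2·(-2219.9) + 1·(-3267.4)] − [6·(-393.5) + 7·(-285.8) + 2·(-1937.0)]
= 528.4 kJ/mol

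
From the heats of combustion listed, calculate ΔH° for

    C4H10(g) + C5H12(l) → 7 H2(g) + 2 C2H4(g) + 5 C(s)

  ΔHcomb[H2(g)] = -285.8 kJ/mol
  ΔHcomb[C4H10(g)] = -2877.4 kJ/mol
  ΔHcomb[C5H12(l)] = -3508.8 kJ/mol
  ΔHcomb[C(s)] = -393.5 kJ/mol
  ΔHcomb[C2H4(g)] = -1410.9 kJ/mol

Using ΔH = Σ nΔHc°(reactants) − Σ nΔHc°(products):
= [1·(-2877.4) + 1·(-3508.8)] − [7·(-285.8) + 2·(-1410.9) + 5·(-393.5)]
= 403.7 kJ/mol

ΔH° = 403.7 kJ/mol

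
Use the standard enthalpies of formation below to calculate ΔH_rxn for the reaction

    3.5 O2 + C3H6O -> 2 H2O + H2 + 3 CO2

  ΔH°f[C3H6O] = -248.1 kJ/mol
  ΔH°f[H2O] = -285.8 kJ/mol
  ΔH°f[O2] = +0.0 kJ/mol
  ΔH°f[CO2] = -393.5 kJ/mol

Products: 2·(-285.8) + 1·(+0.0) + 3·(-393.5) = -1752.1
Reactants: 7/2·(+0.0) + 1·(-248.1) = -248.1
ΔH_rxn = (-1752.1) − (-248.1) = -1504.0 kJ/mol

ΔH_rxn = -1504.0 kJ/mol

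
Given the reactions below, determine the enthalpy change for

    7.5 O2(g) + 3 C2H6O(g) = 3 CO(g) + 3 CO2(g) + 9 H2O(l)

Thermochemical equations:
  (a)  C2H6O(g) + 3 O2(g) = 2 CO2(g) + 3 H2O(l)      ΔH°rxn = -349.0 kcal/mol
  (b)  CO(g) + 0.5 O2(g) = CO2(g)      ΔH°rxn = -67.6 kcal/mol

ΔH°rxn = -844.2 kcal/mol

(a) × 3 (scale by 3 for the 3 C2H6O(g)): (3)·(-349.0) = -1047.0 kcal/mol
(b) reversed and × 3 (CO(g) must end up as a product; ×3 to match 3 CO(g) in the target): (-3)·(-67.6) = +202.8 kcal/mol
ΔH°rxn = (3)·(-349.0) + (-3)·(-67.6) = -844.2 kcal/mol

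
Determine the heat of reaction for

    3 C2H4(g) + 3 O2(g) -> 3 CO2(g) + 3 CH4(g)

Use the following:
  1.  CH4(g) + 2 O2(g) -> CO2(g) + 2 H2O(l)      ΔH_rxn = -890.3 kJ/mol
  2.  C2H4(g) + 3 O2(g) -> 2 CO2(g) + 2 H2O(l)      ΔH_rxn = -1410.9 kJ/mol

ΔH_rxn = -1561.8 kJ/mol

eq. 1 reversed and × 3 (reverse to put CH4(g) on the product side; scale by 3 for the 3 CH4(g)): (-3)·(-890.3) = +2670.9 kJ/mol
eq. 2 × 3 (scale by 3 for the 3 C2H4(g)): (3)·(-1410.9) = -4232.7 kJ/mol
ΔH_rxn = (-3)·(-890.3) + (3)·(-1410.9) = -1561.8 kJ/mol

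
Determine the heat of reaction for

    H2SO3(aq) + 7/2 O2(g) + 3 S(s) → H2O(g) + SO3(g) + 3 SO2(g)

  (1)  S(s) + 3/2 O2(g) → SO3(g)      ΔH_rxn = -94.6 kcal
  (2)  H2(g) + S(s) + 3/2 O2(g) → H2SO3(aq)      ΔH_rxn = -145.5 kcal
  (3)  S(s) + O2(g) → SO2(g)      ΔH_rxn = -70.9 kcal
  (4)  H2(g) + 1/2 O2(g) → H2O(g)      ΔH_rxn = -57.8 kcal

ΔH_rxn = -219.6 kcal

(1) as written (SO3(g) already on the product side): -94.6 kcal
(2) reversed (H2SO3(aq) must end up as a reactant): +145.5 kcal
(3) × 3 (×3 to match 3 SO2(g) in the target): (3)·(-70.9) = -212.7 kcal
(4) as written (H2O(g) already on the product side): -57.8 kcal
Since enthalpy is a state function, ΔH_rxn = (1)·(-94.6) + (-1)·(-145.5) + (3)·(-70.9) + (1)·(-57.8) = -219.6 kcal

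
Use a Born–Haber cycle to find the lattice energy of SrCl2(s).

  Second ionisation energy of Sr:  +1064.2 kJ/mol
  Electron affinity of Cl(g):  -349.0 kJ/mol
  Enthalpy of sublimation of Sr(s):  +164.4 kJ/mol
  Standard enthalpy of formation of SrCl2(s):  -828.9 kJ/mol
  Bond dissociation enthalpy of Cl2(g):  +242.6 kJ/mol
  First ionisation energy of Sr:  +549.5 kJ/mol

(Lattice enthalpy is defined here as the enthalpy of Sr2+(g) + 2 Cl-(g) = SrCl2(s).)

ΔHf° = 1·ΔHsub + 1·(ΣIE) + 1·D(Cl2) + 2·EA + U
-828.9 = 1·(+164.4) + 1·(+1613.7) + 1·(+242.6) + 2·(-349.0) + U
U = -828.9 − (+1322.7) = -2151.6 kJ/mol

U = -2151.6 kJ/mol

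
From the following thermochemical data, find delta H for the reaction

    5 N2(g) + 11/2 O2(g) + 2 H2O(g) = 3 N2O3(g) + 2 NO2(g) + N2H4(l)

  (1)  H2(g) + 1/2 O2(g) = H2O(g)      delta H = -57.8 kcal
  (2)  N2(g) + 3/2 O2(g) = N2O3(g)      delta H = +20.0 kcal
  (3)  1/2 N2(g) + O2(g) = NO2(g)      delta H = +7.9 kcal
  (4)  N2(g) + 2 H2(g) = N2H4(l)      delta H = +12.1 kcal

delta H = 203.5 kcal

(1) reversed and × 2: (-2)·(-57.8) = +115.6 kcal
(2) × 3: (3)·(+20.0) = +60.0 kcal
(3) × 2: (2)·(+7.9) = +15.8 kcal
(4) as written: +12.1 kcal
Summing the manipulated equations, delta H = (+115.6) + (+60.0) + (+15.8) + (+12.1) = 203.5 kcal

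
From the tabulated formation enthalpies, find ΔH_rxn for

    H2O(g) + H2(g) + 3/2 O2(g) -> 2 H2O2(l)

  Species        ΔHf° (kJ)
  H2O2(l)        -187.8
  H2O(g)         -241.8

ΔH_rxn = -133.8 kJ

ΔH°rxn = Σ nΔHf°(products) − Σ nΔHf°(reactants).
Products: 2·(-187.8) = -375.6
Reactants: 1·(-241.8) + 1·(+0.0) + 3/2·(+0.0) = -241.8
ΔH_rxn = (-375.6) − (-241.8) = -133.8 kJ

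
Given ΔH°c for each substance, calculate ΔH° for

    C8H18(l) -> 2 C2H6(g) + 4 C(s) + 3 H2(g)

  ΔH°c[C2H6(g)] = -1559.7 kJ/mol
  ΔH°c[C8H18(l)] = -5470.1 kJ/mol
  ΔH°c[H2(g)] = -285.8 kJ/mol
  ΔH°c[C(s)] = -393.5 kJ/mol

ΔH° = 80.7 kJ/mol

Using ΔH = Σ nΔHc°(reactants) − Σ nΔHc°(products):
= [1·(-5470.1)] − [2·(-1559.7) + 4·(-393.5) + 3·(-285.8)]
= 80.7 kJ/mol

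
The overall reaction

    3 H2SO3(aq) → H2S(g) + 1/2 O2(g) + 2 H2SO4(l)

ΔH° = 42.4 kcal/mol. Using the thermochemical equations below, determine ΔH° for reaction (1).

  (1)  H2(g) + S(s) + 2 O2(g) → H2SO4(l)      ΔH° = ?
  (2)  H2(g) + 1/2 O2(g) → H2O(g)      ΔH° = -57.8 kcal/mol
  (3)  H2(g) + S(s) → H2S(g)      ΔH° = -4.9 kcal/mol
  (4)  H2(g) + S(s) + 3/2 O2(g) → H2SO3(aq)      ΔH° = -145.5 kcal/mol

(1) × 2 (scale by 2 for the 2 H2SO4(l)): contributes 2·x
(2): not needed (H2O(g) appears nowhere else).
(3) as written (H2S(g) already on the product side): -4.9 kcal/mol
(4) reversed and × 3 (H2SO3(aq) must end up as a reactant; ×3 to match 3 H2SO3(aq) in the target): (-3)·(-145.5) = +436.5 kcal/mol
+42.4 = (-4.9) + (+436.5) + 2·x
x = (+42.4 − (+431.6)) / (2) = -194.6 kcal/mol

ΔH° = -194.6 kcal/mol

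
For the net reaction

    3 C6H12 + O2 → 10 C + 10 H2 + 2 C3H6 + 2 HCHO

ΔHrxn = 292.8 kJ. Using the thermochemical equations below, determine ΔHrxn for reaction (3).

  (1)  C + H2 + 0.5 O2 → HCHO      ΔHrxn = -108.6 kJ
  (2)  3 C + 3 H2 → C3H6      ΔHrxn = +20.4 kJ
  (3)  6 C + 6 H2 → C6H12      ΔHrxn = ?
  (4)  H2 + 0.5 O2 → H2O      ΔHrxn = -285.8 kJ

(1) × 2: (2)·(-108.6) = -217.2 kJ
(2) × 2: (2)·(+20.4) = +40.8 kJ
(3) reversed and × 3: contributes −3·x
(4): not needed.
+292.8 = (-217.2) + (+40.8) − 3·x
x = (+292.8 − (-176.4)) / (-3) = -156.4 kJ

ΔHrxn = -156.4 kJ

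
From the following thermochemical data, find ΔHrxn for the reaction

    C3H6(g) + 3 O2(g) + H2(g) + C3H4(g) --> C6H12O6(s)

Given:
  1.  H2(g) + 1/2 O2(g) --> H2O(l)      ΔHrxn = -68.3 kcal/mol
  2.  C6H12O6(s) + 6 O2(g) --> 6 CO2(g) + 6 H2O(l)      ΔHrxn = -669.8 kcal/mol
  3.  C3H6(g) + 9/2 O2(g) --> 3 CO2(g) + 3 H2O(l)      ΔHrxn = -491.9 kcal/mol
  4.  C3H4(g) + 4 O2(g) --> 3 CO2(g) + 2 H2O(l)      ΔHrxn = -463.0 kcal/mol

ΔHrxn = -353.4 kcal/mol

eq. 1 as written: -68.3 kcal/mol
eq. 2 reversed: +669.8 kcal/mol
eq. 3 as written: -491.9 kcal/mol
eq. 4 as written: -463.0 kcal/mol
Summing the manipulated equations, ΔHrxn = (-68.3) + (+669.8) + (-491.9) + (-463.0) = -353.4 kcal/mol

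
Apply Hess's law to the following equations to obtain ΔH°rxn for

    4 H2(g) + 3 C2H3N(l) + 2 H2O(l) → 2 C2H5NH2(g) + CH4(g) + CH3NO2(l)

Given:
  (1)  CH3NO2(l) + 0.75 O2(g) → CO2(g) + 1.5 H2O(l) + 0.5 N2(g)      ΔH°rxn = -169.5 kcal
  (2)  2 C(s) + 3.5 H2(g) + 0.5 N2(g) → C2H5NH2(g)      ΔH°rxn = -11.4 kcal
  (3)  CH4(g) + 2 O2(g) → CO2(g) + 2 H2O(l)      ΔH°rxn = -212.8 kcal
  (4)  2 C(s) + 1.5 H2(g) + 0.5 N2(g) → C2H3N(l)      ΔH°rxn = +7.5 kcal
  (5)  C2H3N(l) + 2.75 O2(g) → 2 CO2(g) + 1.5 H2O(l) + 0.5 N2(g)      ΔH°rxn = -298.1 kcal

ΔH°rxn = 46.4 kcal

(1) reversed: +169.5 kcal
(2) × 2: (2)·(-11.4) = -22.8 kcal
(3) reversed: +212.8 kcal
(4) reversed and × 2: (-2)·(+7.5) = -15.0 kcal
(5) as written: -298.1 kcal
ΔH°rxn = (-1)·(-169.5) + (2)·(-11.4) + (-1)·(-212.8) + (-2)·(+7.5) + (1)·(-298.1) = 46.4 kcal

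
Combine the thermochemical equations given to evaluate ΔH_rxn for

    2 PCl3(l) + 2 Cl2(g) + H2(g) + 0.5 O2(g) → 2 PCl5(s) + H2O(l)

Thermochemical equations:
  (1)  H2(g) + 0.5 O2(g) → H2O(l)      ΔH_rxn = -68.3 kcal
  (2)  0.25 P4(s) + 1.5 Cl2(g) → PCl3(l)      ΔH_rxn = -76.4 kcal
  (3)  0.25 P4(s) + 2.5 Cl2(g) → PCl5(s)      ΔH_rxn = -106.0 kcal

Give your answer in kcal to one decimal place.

(1) as written: -68.3 kcal
(2) reversed and × 2: (-2)·(-76.4) = +152.8 kcal
(3) × 2: (2)·(-106.0) = -212.0 kcal
Combining the equations, ΔH_rxn = (-68.3) + (+152.8) + (-212.0) = -127.5 kcal

ΔH_rxn = -127.5 kcal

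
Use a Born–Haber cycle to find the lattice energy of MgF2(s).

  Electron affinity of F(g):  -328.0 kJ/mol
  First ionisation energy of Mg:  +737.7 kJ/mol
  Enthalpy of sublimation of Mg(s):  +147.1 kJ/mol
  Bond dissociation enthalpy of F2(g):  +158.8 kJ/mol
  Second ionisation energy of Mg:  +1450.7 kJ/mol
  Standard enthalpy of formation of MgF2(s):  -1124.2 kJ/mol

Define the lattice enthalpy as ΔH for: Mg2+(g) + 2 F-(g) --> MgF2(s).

U = -2962.5 kJ/mol

ΔHf° = 1·ΔHsub + 1·(ΣIE) + 1·D(F2) + 2·EA + U
-1124.2 = 1·(+147.1) + 1·(+2188.4) + 1·(+158.8) + 2·(-328.0) + U
U = -1124.2 − (+1838.3) = -2962.5 kJ/mol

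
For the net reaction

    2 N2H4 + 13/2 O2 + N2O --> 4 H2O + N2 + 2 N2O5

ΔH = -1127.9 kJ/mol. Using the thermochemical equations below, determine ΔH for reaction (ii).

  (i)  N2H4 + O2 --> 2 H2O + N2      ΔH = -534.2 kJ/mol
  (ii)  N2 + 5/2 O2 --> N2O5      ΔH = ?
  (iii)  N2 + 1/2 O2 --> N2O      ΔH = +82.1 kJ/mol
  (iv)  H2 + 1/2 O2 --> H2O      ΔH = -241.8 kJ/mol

ΔH = 11.3 kJ/mol

(i) × 2: (2)·(-534.2) = -1068.4 kJ/mol
(ii) × 2: contributes 2·x
(iii) reversed: -82.1 kJ/mol
(iv): not needed.
-1127.9 = (-1068.4) + (-82.1) + 2·x
x = (-1127.9 − (-1150.5)) / (2) = 11.3 kJ/mol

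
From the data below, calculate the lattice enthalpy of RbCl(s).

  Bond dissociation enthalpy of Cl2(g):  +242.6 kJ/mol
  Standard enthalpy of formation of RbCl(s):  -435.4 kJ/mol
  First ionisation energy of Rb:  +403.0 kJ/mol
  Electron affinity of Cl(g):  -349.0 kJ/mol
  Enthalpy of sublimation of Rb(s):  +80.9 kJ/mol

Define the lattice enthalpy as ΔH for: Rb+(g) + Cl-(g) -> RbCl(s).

U = -691.6 kJ/mol

ΔHf° = 1·ΔHsub + 1·(ΣIE) + 1/2·D(Cl2) + 1·EA + U
-435.4 = 1·(+80.9) + 1·(+403.0) + 1/2·(+242.6) + 1·(-349.0) + U
U = -435.4 − (+256.2) = -691.6 kJ/mol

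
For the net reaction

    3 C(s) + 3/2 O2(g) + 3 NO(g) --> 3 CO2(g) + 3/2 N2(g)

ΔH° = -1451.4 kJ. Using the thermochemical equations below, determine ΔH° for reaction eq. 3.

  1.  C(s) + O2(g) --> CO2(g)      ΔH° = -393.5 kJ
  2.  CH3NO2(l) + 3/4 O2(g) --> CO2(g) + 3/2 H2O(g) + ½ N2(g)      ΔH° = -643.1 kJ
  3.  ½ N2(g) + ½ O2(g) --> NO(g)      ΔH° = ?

ΔH° = 90.3 kJ

eq. 1 × 3 (scale by 3 for the 3 C(s)): (3)·(-393.5) = -1180.5 kJ
eq. 2: not needed (H2O(g) appears nowhere else).
eq. 3 reversed and × 3 (NO(g) must end up as a reactant; scale by 3 for the 3 NO(g)): contributes −3·x
-1451.4 = (-1180.5) − 3·x
x = (-1451.4 − (-1180.5)) / (-3) = 90.3 kJ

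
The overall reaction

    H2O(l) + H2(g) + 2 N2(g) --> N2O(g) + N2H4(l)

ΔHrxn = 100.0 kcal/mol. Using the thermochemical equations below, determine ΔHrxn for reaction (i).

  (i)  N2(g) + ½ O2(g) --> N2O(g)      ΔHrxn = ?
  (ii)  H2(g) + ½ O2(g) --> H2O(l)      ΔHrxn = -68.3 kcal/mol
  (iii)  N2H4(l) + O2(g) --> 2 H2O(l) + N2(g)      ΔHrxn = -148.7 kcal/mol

(i) as written: contributes x
(ii) as written: -68.3 kcal/mol
(iii) reversed: +148.7 kcal/mol
+100.0 = (-68.3) + (+148.7) + x
x = (+100.0 − (+80.4)) / (1) = 19.6 kcal/mol

ΔHrxn = 19.6 kcal/mol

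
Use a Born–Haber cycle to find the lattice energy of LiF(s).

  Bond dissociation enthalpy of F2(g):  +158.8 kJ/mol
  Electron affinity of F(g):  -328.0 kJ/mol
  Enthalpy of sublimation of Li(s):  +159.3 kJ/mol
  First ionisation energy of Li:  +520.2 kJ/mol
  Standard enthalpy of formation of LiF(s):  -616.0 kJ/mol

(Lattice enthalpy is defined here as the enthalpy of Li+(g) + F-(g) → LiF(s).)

U = -1046.9 kJ/mol

ΔHf° = 1·ΔHsub + 1·(ΣIE) + 1/2·D(F2) + 1·EA + U
-616.0 = 1·(+159.3) + 1·(+520.2) + 1/2·(+158.8) + 1·(-328.0) + U
U = -616.0 − (+430.9) = -1046.9 kJ/mol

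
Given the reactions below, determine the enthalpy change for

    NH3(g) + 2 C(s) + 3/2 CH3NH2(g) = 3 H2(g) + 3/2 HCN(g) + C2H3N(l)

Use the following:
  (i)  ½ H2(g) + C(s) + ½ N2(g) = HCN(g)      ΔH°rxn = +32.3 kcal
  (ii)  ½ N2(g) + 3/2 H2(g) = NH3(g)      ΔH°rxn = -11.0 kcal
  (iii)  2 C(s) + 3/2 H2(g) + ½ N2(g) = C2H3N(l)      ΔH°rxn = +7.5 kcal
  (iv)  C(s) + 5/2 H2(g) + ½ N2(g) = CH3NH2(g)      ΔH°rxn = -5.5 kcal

(i) × 3/2 (scale by 3/2 for the 3/2 HCN(g)): (3/2)·(+32.3) = +48.45 kcal
(ii) reversed (NH3(g) must end up as a reactant): +11.0 kcal
(iii) as written (C2H3N(l) already on the product side): +7.5 kcal
(iv) reversed and × 3/2 (reverse to put CH3NH2(g) on the reactant side; ×3/2 to match 3/2 CH3NH2(g) in the target): (-3/2)·(-5.5) = +8.25 kcal
Summing the manipulated equations, ΔH°rxn = (+48.45) + (+11.0) + (+7.5) + (+8.25) = 75.2 kcal

ΔH°rxn = 75.2 kcal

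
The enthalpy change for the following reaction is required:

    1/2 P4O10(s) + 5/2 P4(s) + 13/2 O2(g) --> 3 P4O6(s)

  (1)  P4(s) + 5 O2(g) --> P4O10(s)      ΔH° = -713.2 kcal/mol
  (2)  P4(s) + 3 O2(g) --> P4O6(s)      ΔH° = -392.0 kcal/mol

(1) reversed and × 1/2 (reverse to put P4O10(s) on the reactant side; scale by 1/2 for the 1/2 P4O10(s)): (-1/2)·(-713.2) = +356.6 kcal/mol
(2) × 3 (scale by 3 for the 3 P4O6(s)): (3)·(-392.0) = -1176.0 kcal/mol
By Hess's law, ΔH° = (-1/2)·(-713.2) + (3)·(-392.0) = -819.4 kcal/mol

ΔH° = -819.4 kcal/mol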